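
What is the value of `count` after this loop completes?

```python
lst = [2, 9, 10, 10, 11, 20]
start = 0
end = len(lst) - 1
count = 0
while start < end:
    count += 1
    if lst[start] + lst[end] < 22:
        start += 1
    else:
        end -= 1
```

Steps to find pair summing to 22
`count` takes the values: 0 → 1 → 2 → 3 → 4 → 5

Answer: 5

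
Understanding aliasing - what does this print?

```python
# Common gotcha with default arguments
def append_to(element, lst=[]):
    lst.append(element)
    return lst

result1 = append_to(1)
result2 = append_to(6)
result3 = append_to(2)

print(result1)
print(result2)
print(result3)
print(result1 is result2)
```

Key concept: mutable default argument gotcha.
Step by step:
`result1 = append_to(1)` → result1 = [1]
`result2 = append_to(6)` → result1 = [1, 6] (same object as result2); result2 = [1, 6] (same object as result1)
`result3 = append_to(2)` → result1 = [1, 6, 2] (same object as result2, result3); result2 = [1, 6, 2] (same object as result1, result3); result3 = [1, 6, 2] (same object as result1, result2)
`print(result1)` → prints [1, 6, 2]
`print(result2)` → prints [1, 6, 2]
`print(result3)` → prints [1, 6, 2]
`print(result1 is result2)` → prints True

Answer:
[1, 6, 2]
[1, 6, 2]
[1, 6, 2]
True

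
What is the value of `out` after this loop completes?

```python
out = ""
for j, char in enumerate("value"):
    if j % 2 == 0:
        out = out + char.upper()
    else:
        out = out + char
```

Uppercase even positions in 'value'
`out` takes the values: "" → "V" → "Va" → "VaL" → "VaLu" → "VaLuE"

Answer: "VaLuE"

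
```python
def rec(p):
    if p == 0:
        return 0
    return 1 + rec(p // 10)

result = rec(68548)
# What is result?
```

Count of digits of 68548: 5

Answer: 5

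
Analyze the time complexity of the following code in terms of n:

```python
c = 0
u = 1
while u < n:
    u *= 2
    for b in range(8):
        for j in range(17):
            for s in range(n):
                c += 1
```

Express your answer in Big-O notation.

Each loop level contributes: log n × 1 × 1 × n. Multiplying the contributions gives O(n log n).

Answer: O(n log n)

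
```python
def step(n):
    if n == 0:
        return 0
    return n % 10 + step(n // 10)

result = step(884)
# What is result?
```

Sum of digits of 884: 4 + 8 + 8 = 20

Answer: 20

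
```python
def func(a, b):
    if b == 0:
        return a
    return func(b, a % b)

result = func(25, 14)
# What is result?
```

func(25, 14) -> func(14, 11) -> func(11, 3) -> func(3, 2) -> func(2, 1) -> func(1, 0) -> 1

Answer: 1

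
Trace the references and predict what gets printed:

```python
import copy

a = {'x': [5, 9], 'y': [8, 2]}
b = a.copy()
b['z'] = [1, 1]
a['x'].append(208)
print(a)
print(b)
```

Key concept: shallow copy of dict with mutable values.
Step by step:
`a = {'x': [5, 9], 'y': [8, 2]}` → a = {'x': [5, 9], 'y': [8, 2]}
`b = a.copy()` → b = {'x': [5, 9], 'y': [8, 2]}
`b['z'] = [1, 1]` → b = {'x': [5, 9], 'y': [8, 2], 'z': [1, 1]}
`a['x'].append(208)` → a = {'x': [5, 9, 208], 'y': [8, 2]}; b = {'x': [5, 9, 208], 'y': [8, 2], 'z': [1, 1]}
`print(a)` → prints {'x': [5, 9, 208], 'y': [8, 2]}
`print(b)` → prints {'x': [5, 9, 208], 'y': [8, 2], 'z': [1, 1]}

Answer:
{'x': [5, 9, 208], 'y': [8, 2]}
{'x': [5, 9, 208], 'y': [8, 2], 'z': [1, 1]}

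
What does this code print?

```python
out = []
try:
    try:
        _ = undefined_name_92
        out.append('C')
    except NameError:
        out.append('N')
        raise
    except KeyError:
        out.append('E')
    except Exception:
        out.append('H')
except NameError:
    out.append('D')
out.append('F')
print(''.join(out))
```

Execution trace: 'N' (inner except NameError) → 'D' (outer except NameError) → 'F' (after the try/except). Output: NDF

Answer: NDF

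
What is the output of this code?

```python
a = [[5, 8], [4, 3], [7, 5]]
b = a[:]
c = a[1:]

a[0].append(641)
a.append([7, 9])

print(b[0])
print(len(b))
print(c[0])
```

Key concept: slice with nested mutation.
Step by step:
`a = [[5, 8], [4, 3], [7, 5]]` → a = [[5, 8], [4, 3], [7, 5]]
`b = a[:]` → b = [[5, 8], [4, 3], [7, 5]]
`c = a[1:]` → c = [[4, 3], [7, 5]]
`a[0].append(641)` → a = [[5, 8, 641], [4, 3], [7, 5]]; b = [[5, 8, 641], [4, 3], [7, 5]]
`a.append([7, 9])` → a = [[5, 8, 641], [4, 3], [7, 5], [7, 9]]
`print(b[0])` → prints [5, 8, 641]
`print(len(b))` → prints 3
`print(c[0])` → prints [4, 3]

Answer:
[5, 8, 641]
3
[4, 3]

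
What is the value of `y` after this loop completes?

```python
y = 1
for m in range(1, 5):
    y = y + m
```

Start at 1, add 1 through 4
`y` takes the values: 1 → 2 → 4 → 7 → 11

Answer: 11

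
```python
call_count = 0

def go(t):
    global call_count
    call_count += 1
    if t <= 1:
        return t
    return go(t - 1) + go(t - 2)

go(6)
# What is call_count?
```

Calls(t) = 1 + Calls(t-1) + Calls(t-2); Calls(0)=Calls(1)=1. For t=6 this gives 25.

Answer: 25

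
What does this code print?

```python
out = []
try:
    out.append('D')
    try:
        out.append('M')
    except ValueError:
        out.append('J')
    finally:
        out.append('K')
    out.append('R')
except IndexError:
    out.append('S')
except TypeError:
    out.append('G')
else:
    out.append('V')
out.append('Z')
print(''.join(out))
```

Execution trace: 'D' (try body) → 'M' (inner try body, no exception) → 'K' (inner finally) → 'R' (try body, no exception) → 'V' (else) → 'Z' (after the try/except). Output: DMKRVZ

Answer: DMKRVZ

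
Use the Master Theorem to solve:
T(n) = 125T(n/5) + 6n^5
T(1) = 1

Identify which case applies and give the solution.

a=125, b=5, f(n)=6n^5. log_5(125) = 3. Since c=5 > 3 and the regularity condition holds (125(n/5)^5 = (125/5^5)n^5 with 125/5^5 < 1), Case 3 applies: T(n) = Θ(f(n)) = O(n^5).

Answer: O(n^5) - Case 3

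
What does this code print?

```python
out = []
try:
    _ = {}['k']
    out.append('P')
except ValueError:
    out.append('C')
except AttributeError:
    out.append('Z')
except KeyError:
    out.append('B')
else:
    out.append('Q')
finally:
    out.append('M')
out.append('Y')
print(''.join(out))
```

Execution trace: 'B' (except KeyError) → 'M' (finally) → 'Y' (after the try/except). Output: BMY

Answer: BMY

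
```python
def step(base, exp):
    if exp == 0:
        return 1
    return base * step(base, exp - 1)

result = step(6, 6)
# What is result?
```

step(6, 6) = 6 * 6 * 6 * 6 * 6 * 6 = 46656

Answer: 46656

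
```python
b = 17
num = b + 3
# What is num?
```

Trace:
`b = 17` → b = 17
`num = b + 3` → num = 20
So num = 20

Answer: 20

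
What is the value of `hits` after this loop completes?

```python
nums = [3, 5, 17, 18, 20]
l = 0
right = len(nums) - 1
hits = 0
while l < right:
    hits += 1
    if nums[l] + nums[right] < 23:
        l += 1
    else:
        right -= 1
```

Steps to find pair summing to 23
`hits` takes the values: 0 → 1 → 2 → 3 → 4

Answer: 4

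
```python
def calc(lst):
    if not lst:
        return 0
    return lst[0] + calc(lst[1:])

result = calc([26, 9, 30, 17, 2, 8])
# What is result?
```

26 + 9 + 30 + 17 + 2 + 8 + 0 = 92

Answer: 92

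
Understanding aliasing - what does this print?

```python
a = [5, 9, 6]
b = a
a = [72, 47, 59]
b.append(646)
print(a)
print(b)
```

Key concept: rebinding vs mutation: a is rebound to a new list, b still points at the original.
Step by step:
`a = [5, 9, 6]` → a = [5, 9, 6]
`b = a` → b = [5, 9, 6] (same object as a)
`a = [72, 47, 59]` → a = [72, 47, 59]
`b.append(646)` → b = [5, 9, 6, 646]
`print(a)` → prints [72, 47, 59]
`print(b)` → prints [5, 9, 6, 646]

Answer:
[72, 47, 59]
[5, 9, 6, 646]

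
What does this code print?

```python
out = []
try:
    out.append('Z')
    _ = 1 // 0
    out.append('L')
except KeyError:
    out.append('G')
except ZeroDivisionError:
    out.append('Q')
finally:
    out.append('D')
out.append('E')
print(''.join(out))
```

Execution trace: 'Z' (try body) → 'Q' (except ZeroDivisionError) → 'D' (finally) → 'E' (after the try/except). Output: ZQDE

Answer: ZQDE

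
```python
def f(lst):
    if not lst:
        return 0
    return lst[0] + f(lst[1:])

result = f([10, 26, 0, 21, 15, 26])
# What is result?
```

10 + 26 + 0 + 21 + 15 + 26 + 0 = 98

Answer: 98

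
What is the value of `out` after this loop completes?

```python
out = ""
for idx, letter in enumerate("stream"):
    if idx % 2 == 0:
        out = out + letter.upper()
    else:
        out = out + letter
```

Uppercase even positions in 'stream'
`out` takes the values: "" → "S" → "St" → "StR" → "StRe" → "StReA" → "StReAm"

Answer: "StReAm"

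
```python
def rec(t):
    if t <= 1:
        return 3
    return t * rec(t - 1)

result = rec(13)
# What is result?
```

rec(13) = 13 * 12 * 11 * 10 * 9 * 8 * 7 * 6 * 5 * 4 * 3 * 2 * 3 = 18681062400

Answer: 18681062400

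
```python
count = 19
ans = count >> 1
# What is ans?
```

Trace:
`count = 19` → count = 19
`ans = count >> 1` → ans = 9
So ans = 9

Answer: 9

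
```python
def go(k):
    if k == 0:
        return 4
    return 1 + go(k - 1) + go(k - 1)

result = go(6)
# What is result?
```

go(k) = 1 + 2·go(k-1), go(0)=4. Closed form: (4+1)·2^6 - 1 = 319.

Answer: 319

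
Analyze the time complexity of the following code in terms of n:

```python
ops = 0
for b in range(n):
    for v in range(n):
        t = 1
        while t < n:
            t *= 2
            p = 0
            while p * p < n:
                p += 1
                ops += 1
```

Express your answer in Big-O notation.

Each loop level contributes: n × n × log n × √n. Multiplying the contributions gives O(n^2√n log n).

Answer: O(n^2√n log n)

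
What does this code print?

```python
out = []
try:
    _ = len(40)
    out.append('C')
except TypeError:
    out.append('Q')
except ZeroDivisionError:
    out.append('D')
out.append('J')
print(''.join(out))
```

Execution trace: 'Q' (except TypeError) → 'J' (after the try/except). Output: QJ

Answer: QJ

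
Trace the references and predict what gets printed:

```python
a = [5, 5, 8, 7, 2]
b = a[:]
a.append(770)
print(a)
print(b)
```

Key concept: slice [:] creates copy.
Step by step:
`a = [5, 5, 8, 7, 2]` → a = [5, 5, 8, 7, 2]
`b = a[:]` → b = [5, 5, 8, 7, 2]
`a.append(770)` → a = [5, 5, 8, 7, 2, 770]
`print(a)` → prints [5, 5, 8, 7, 2, 770]
`print(b)` → prints [5, 5, 8, 7, 2]

Answer:
[5, 5, 8, 7, 2, 770]
[5, 5, 8, 7, 2]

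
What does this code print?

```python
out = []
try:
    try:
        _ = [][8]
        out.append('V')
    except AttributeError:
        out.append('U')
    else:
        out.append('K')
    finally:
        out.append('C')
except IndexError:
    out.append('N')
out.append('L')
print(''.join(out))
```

Execution trace: 'C' (finally) → 'N' (outer except IndexError) → 'L' (after the try/except). Output: CNL

Answer: CNL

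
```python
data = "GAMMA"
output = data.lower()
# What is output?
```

Trace:
`data = "GAMMA"` → data = 'GAMMA'
`output = data.lower()` → output = 'gamma'
So output = 'gamma'

Answer: 'gamma'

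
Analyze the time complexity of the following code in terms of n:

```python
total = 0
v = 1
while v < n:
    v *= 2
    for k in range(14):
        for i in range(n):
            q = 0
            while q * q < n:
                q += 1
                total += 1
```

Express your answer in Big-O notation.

Each loop level contributes: log n × 1 × n × √n. Multiplying the contributions gives O(n√n log n).

Answer: O(n√n log n)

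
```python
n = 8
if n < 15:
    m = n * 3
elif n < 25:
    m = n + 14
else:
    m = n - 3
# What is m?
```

Trace:
`n = 8` → n = 8
`if n < 15: ...` → n < 15 is True → m = 24
So m = 24

Answer: 24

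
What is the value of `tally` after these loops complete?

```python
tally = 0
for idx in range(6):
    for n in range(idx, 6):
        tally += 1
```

Upper triangle: 6 + 5 + ... + 1
`tally` takes the values: 0 → 1 → 2 → 3 → 4 → 5 → 6 → 7 → 8 → 9 → 10 → 11 → 12 → 13 → 14 → 15 → 16 → 17 → 18 → 19 → 20 → 21

Answer: 21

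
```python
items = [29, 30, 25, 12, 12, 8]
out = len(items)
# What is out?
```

Trace:
`items = [29, 30, 25, 12, 12, 8]` → items = [29, 30, 25, 12, 12, 8]
`out = len(items)` → out = 6
So out = 6

Answer: 6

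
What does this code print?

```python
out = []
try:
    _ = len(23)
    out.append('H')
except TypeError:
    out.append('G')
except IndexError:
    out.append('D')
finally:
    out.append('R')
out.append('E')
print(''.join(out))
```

Execution trace: 'G' (except TypeError) → 'R' (finally) → 'E' (after the try/except). Output: GRE

Answer: GRE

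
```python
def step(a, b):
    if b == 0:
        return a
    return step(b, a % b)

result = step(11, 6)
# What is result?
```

step(11, 6) -> step(6, 5) -> step(5, 1) -> step(1, 0) -> 1

Answer: 1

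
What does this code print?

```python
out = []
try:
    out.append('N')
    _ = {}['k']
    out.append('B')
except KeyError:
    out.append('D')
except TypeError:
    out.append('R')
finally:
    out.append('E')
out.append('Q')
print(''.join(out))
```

Execution trace: 'N' (try body) → 'D' (except KeyError) → 'E' (finally) → 'Q' (after the try/except). Output: NDEQ

Answer: NDEQ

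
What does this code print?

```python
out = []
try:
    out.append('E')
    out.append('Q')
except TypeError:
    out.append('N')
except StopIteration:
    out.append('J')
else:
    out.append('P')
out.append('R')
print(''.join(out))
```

Execution trace: 'E' (try body) → 'Q' (try body, no exception) → 'P' (else) → 'R' (after the try/except). Output: EQPR

Answer: EQPR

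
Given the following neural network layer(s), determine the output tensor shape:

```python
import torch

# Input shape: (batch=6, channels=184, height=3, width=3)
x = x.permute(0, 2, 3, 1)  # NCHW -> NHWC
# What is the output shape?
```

Input: (6, 184, 3, 3) -> Output: (6, 3, 3, 184)

Answer: (6, 3, 3, 184)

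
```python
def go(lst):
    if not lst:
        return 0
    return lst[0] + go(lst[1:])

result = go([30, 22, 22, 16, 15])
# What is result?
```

30 + 22 + 22 + 16 + 15 + 0 = 105

Answer: 105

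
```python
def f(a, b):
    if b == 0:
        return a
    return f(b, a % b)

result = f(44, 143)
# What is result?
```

f(44, 143) -> f(143, 44) -> f(44, 11) -> f(11, 0) -> 11

Answer: 11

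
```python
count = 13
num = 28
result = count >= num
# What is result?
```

Trace:
`count = 13` → count = 13
`num = 28` → num = 28
`result = count >= num` → result = False
So result = False

Answer: False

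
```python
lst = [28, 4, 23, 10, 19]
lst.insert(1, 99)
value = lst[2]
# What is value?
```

Trace:
`lst = [28, 4, 23, 10, 19]` → lst = [28, 4, 23, 10, 19]
`lst.insert(1, 99)` → lst = [28, 99, 4, 23, 10, 19]
`value = lst[2]` → value = 4
So value = 4

Answer: 4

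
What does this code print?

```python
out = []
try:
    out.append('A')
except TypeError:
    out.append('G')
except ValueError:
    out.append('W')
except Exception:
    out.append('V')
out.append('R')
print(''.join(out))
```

Execution trace: 'A' (try body, no exception) → 'R' (after the try/except). Output: AR

Answer: AR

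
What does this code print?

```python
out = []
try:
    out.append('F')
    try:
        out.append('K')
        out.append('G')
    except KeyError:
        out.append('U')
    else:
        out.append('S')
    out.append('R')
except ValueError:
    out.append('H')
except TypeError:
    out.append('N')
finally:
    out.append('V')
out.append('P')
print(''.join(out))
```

Execution trace: 'F' (try body) → 'K' (inner try body) → 'G' (inner try body, no exception) → 'S' (inner else) → 'R' (try body, no exception) → 'V' (finally) → 'P' (after the try/except). Output: FKGSRVP

Answer: FKGSRVP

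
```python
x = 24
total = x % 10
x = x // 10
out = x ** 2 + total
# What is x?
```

Trace:
`x = 24` → x = 24
`total = x % 10` → total = 4
`x = x // 10` → x = 2
`out = x ** 2 + total` → out = 8
So x = 2

Answer: 2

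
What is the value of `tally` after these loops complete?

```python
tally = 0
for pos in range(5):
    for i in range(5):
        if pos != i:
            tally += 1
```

5² - 5 (exclude diagonal)
`tally` takes the values: 0 → 1 → 2 → 3 → 4 → 5 → 6 → 7 → 8 → 9 → 10 → 11 → 12 → 13 → 14 → 15 → 16 → 17 → 18 → 19 → 20

Answer: 20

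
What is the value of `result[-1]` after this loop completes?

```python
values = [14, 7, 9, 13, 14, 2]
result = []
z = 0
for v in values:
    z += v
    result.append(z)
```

Cumulative sum ends at 59
`result` takes the values: [] → [14] → [14, 21] → [14, 21, 30] → [14, 21, 30, 43] → [14, 21, 30, 43, 57] → [14, 21, 30, 43, 57, 59]
So `result[-1]` = 59

Answer: 59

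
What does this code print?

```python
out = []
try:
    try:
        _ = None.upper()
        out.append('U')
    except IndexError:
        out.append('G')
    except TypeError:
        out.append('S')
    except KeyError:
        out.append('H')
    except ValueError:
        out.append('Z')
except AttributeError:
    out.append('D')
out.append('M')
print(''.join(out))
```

Execution trace: 'D' (outer except AttributeError) → 'M' (after the try/except). Output: DM

Answer: DM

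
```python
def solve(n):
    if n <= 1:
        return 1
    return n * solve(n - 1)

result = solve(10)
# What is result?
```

solve(10) = 10 * 9 * 8 * 7 * 6 * 5 * 4 * 3 * 2 * 1 = 3628800

Answer: 3628800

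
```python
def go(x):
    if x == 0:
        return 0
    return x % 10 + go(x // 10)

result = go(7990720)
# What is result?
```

Sum of digits of 7990720: 0 + 2 + 7 + 0 + 9 + 9 + 7 = 34

Answer: 34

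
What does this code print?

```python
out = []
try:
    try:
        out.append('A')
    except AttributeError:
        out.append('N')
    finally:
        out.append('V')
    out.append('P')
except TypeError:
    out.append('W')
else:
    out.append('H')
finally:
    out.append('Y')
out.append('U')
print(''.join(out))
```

Execution trace: 'A' (inner try body, no exception) → 'V' (inner finally) → 'P' (try body, no exception) → 'H' (else) → 'Y' (finally) → 'U' (after the try/except). Output: AVPHYU

Answer: AVPHYU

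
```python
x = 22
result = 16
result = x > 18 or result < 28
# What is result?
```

Trace:
`x = 22` → x = 22
`result = 16` → result = 16
`result = x > 18 or result < 28` → result = True
So result = True

Answer: True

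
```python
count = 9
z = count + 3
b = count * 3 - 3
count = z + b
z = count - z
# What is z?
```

Trace:
`count = 9` → count = 9
`z = count + 3` → z = 12
`b = count * 3 - 3` → b = 24
`count = z + b` → count = 36
`z = count - z` → z = 24
So z = 24

Answer: 24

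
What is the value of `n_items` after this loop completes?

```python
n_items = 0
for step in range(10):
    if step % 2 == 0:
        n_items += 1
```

Count numbers divisible by 2 in range(10)
`n_items` takes the values: 0 → 1 → 2 → 3 → 4 → 5

Answer: 5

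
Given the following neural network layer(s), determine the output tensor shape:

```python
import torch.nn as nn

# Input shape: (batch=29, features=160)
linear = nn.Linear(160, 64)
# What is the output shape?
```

Input: (29, 160) -> Output: (29, 64)

Answer: (29, 64)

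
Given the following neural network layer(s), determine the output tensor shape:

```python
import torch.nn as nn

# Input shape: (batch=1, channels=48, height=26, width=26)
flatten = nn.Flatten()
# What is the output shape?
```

Input: (1, 48, 26, 26) -> Output: (1, 32448)

Answer: (1, 32448)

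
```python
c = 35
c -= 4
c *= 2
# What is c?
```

Trace:
`c = 35` → c = 35
`c -= 4` → c = 31
`c *= 2` → c = 62
So c = 62

Answer: 62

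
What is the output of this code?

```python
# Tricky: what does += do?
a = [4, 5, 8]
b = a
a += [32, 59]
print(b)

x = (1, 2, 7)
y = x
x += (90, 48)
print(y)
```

Key concept: += behavior differs for mutable vs immutable.
Step by step:
`a = [4, 5, 8]` → a = [4, 5, 8]
`b = a` → b = [4, 5, 8] (same object as a)
`a += [32, 59]` → a = [4, 5, 8, 32, 59] (same object as b); b = [4, 5, 8, 32, 59] (same object as a)
`print(b)` → prints [4, 5, 8, 32, 59]
`x = (1, 2, 7)` → x = (1, 2, 7)
`y = x` → y = (1, 2, 7)
`x += (90, 48)` → x = (1, 2, 7, 90, 48)
`print(y)` → prints (1, 2, 7)

Answer:
[4, 5, 8, 32, 59]
(1, 2, 7)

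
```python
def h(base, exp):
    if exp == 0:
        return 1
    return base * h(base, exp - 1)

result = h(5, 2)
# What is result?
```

h(5, 2) = 5 * 5 = 25

Answer: 25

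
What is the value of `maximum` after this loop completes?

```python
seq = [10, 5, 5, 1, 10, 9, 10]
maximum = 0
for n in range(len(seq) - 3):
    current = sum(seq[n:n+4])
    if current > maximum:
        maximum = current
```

Max sum of 4-element window in [10, 5, 5, 1, 10, 9, 10]
`maximum` takes the values: 0 → 21 → 25 → 30

Answer: 30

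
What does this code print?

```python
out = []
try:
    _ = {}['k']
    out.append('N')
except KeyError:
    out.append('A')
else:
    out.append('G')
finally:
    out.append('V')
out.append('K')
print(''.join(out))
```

Execution trace: 'A' (except KeyError) → 'V' (finally) → 'K' (after the try/except). Output: AVK

Answer: AVK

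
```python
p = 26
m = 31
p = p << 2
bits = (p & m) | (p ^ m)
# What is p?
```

Trace:
`p = 26` → p = 26
`m = 31` → m = 31
`p = p << 2` → p = 104
`bits = (p & m) | (p ^ m)` → bits = 127
So p = 104

Answer: 104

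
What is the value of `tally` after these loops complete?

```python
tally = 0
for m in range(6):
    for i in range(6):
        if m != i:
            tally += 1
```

6² - 6 (exclude diagonal)
`tally` takes the values: 0 → 1 → 2 → 3 → 4 → 5 → 6 → 7 → 8 → 9 → 10 → 11 → 12 → 13 → 14 → 15 → 16 → 17 → 18 → 19 → 20 → 21 → 22 → 23 → 24 → 25 → 26 → 27 → 28 → 29 → 30

Answer: 30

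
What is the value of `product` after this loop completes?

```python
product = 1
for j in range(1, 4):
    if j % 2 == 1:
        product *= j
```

Product of odd numbers 1 to 3
`product` takes the values: 1 → 3

Answer: 3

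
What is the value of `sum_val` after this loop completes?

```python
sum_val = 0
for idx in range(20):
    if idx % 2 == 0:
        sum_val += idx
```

Sum of even numbers 0 to 19
`sum_val` takes the values: 0 → 2 → 6 → 12 → 20 → 30 → 42 → 56 → 72 → 90

Answer: 90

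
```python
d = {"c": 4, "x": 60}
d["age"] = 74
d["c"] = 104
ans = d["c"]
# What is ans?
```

Trace:
`d = {"c": 4, "x": 60}` → d = {'c': 4, 'x': 60}
`d["age"] = 74` → d = {'c': 4, 'x': 60, 'age': 74}
`d["c"] = 104` → d = {'c': 104, 'x': 60, 'age': 74}
`ans = d["c"]` → ans = 104
So ans = 104

Answer: 104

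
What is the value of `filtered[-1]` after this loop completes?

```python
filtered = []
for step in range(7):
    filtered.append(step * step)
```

Last element of squares 0 to 6
`filtered` takes the values: [] → [0] → [0, 1] → [0, 1, 4] → [0, 1, 4, 9] → [0, 1, 4, 9, 16] → [0, 1, 4, 9, 16, 25] → [0, 1, 4, 9, 16, 25, 36]
So `filtered[-1]` = 36

Answer: 36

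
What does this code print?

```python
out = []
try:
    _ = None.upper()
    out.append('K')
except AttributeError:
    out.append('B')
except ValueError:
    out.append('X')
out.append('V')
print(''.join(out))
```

Execution trace: 'B' (except AttributeError) → 'V' (after the try/except). Output: BV

Answer: BV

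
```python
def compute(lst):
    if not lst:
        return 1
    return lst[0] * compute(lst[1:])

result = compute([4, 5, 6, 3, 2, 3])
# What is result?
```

Product over [4, 5, 6, 3, 2, 3] = 4 * 5 * 6 * 3 * 2 * 3 = 2160

Answer: 2160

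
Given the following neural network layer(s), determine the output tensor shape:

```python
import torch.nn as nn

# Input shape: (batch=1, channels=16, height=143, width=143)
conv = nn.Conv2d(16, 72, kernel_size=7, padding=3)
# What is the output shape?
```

Input: (1, 16, 143, 143) -> Output: (1, 72, 143, 143)

Answer: (1, 72, 143, 143)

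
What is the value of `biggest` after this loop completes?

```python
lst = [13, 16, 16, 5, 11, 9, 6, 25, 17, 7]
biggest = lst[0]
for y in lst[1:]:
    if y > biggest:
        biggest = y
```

Maximum of [13, 16, 16, 5, 11, 9, 6, 25, 17, 7]
`biggest` takes the values: 13 → 16 → 25

Answer: 25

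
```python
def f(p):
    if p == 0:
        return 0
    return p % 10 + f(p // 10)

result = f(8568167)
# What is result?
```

Sum of digits of 8568167: 7 + 6 + 1 + 8 + 6 + 5 + 8 = 41

Answer: 41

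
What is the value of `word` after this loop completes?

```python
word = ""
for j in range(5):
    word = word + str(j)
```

Concatenate digits 0 to 4
`word` takes the values: "" → "0" → "01" → "012" → "0123" → "01234"

Answer: "01234"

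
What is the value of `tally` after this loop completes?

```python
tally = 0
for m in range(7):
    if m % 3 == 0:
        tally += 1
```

Count numbers divisible by 3 in range(7)
`tally` takes the values: 0 → 1 → 2 → 3

Answer: 3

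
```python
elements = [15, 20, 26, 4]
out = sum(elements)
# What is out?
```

Trace:
`elements = [15, 20, 26, 4]` → elements = [15, 20, 26, 4]
`out = sum(elements)` → out = 65
So out = 65

Answer: 65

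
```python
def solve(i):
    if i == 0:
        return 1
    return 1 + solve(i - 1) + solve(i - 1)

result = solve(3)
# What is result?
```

solve(i) = 1 + 2·solve(i-1), solve(0)=1. Closed form: (1+1)·2^3 - 1 = 15.

Answer: 15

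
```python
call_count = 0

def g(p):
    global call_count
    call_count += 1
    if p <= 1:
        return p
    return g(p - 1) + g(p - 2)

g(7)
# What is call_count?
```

Calls(p) = 1 + Calls(p-1) + Calls(p-2); Calls(0)=Calls(1)=1. For p=7 this gives 41.

Answer: 41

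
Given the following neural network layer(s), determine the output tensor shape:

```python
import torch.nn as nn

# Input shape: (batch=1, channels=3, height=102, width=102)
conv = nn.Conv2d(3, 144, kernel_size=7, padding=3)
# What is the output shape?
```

Input: (1, 3, 102, 102) -> Output: (1, 144, 102, 102)

Answer: (1, 144, 102, 102)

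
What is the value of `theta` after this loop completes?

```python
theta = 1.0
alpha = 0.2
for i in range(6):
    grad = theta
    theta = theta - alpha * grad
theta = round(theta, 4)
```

Gradient descent: w = 1.0 * (1 - 0.2)^6
`theta` takes the values: 1.0 → 0.8 → 0.64 → 0.512 → 0.4096 → 0.32768 → 0.262144 → 0.2621

Answer: 0.2621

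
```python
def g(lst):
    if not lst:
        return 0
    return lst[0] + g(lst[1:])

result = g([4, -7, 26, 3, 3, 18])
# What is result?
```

4 + (-7) + 26 + 3 + 3 + 18 + 0 = 47

Answer: 47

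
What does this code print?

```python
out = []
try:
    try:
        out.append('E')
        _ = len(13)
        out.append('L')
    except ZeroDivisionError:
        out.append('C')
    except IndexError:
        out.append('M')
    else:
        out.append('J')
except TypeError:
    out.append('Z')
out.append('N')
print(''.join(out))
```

Execution trace: 'E' (inner try body) → 'Z' (outer except TypeError) → 'N' (after the try/except). Output: EZN

Answer: EZN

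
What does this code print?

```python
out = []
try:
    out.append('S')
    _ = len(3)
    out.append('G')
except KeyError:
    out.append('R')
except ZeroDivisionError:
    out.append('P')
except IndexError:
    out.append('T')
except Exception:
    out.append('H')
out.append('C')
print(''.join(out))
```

Execution trace: 'S' (try body) → 'H' (except Exception) → 'C' (after the try/except). Output: SHC

Answer: SHC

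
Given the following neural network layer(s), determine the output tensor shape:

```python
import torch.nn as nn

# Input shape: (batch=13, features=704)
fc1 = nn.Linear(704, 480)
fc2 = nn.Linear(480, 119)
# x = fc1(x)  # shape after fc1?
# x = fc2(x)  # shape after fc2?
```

Input: (13, 704) -> after fc1: (13, 480) -> Output: (13, 119)

Answer: (13, 119)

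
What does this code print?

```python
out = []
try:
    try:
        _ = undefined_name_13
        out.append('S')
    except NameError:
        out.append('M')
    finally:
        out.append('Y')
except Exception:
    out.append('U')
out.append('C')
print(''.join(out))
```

Execution trace: 'M' (inner except NameError) → 'Y' (inner finally) → 'C' (after the try/except). Output: MYC

Answer: MYC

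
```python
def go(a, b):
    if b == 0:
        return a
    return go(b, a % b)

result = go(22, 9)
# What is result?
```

go(22, 9) -> go(9, 4) -> go(4, 1) -> go(1, 0) -> 1

Answer: 1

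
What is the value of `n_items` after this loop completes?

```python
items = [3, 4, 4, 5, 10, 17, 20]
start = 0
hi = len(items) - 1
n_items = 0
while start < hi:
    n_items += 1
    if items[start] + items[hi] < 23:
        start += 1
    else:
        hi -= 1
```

Steps to find pair summing to 23
`n_items` takes the values: 0 → 1 → 2 → 3 → 4 → 5 → 6

Answer: 6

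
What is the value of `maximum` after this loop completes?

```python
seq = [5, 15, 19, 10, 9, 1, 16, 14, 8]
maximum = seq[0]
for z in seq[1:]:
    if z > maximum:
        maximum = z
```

Maximum of [5, 15, 19, 10, 9, 1, 16, 14, 8]
`maximum` takes the values: 5 → 15 → 19

Answer: 19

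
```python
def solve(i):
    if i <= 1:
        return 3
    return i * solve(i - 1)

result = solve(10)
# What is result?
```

solve(10) = 10 * 9 * 8 * 7 * 6 * 5 * 4 * 3 * 2 * 3 = 10886400

Answer: 10886400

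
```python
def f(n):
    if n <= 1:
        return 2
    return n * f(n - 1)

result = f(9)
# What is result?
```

f(9) = 9 * 8 * 7 * 6 * 5 * 4 * 3 * 2 * 2 = 725760

Answer: 725760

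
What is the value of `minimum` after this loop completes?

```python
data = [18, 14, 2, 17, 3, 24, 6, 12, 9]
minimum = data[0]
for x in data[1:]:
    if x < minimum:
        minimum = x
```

Minimum of [18, 14, 2, 17, 3, 24, 6, 12, 9]
`minimum` takes the values: 18 → 14 → 2

Answer: 2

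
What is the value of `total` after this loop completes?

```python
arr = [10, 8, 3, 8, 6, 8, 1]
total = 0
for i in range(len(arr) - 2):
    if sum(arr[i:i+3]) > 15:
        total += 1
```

Count windows with sum > 15
`total` takes the values: 0 → 1 → 2 → 3 → 4

Answer: 4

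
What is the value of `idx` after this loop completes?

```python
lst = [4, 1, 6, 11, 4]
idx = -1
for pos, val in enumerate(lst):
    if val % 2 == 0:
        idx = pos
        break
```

First even number index in [4, 1, 6, 11, 4]
`idx` takes the values: -1 → 0

Answer: 0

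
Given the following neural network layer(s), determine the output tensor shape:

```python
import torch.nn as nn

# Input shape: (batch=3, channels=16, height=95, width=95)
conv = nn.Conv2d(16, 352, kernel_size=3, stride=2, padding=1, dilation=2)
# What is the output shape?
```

Input: (3, 16, 95, 95) -> Output: (3, 352, 47, 47)

Answer: (3, 352, 47, 47)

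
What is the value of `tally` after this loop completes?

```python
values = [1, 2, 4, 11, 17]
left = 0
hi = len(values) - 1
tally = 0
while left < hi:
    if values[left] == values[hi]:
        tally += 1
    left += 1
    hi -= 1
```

Count matching pairs from ends
`tally` takes the values: 0

Answer: 0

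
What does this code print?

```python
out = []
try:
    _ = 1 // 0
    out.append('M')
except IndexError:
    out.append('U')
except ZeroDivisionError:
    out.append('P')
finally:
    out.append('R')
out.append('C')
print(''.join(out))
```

Execution trace: 'P' (except ZeroDivisionError) → 'R' (finally) → 'C' (after the try/except). Output: PRC

Answer: PRC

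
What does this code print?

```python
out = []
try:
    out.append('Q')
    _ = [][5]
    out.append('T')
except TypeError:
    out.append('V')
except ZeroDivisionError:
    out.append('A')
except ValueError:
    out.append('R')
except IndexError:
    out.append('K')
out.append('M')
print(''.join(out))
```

Execution trace: 'Q' (try body) → 'K' (except IndexError) → 'M' (after the try/except). Output: QKM

Answer: QKM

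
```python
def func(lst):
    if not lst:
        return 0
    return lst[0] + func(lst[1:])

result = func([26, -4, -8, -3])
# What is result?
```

26 + (-4) + (-8) + (-3) + 0 = 11

Answer: 11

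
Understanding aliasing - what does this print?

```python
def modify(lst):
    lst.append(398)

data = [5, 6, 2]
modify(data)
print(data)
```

Key concept: function modifies passed list.
Step by step:
`data = [5, 6, 2]` → data = [5, 6, 2]
`modify(data)` → data = [5, 6, 2, 398]
`print(data)` → prints [5, 6, 2, 398]

Answer: [5, 6, 2, 398]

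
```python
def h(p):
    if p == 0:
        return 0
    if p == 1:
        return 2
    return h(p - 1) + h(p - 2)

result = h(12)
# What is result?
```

Build up from base cases: h(0)=0, h(1)=2, h(2)=2, h(3)=4, h(4)=6, h(5)=10, h(6)=16, ..., h(12)=288

Answer: 288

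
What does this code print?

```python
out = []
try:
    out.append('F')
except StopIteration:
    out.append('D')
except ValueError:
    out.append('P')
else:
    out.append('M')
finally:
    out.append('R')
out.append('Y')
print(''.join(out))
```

Execution trace: 'F' (try body, no exception) → 'M' (else) → 'R' (finally) → 'Y' (after the try/except). Output: FMRY

Answer: FMRY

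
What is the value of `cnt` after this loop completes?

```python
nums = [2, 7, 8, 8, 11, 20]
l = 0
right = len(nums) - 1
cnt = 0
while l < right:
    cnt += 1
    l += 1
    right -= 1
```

Iterations until pointers meet (list length 6)
`cnt` takes the values: 0 → 1 → 2 → 3

Answer: 3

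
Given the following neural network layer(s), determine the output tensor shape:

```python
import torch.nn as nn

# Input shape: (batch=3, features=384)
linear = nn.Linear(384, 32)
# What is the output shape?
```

Input: (3, 384) -> Output: (3, 32)

Answer: (3, 32)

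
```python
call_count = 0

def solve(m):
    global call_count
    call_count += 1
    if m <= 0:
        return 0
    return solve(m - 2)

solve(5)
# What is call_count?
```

Linear recursion stepping by 2: 4 calls from m=5 down to ≤0.

Answer: 4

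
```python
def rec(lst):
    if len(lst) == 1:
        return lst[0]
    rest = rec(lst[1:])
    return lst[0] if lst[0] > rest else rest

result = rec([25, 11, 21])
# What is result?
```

Recursive max over [25, 11, 21] = 25

Answer: 25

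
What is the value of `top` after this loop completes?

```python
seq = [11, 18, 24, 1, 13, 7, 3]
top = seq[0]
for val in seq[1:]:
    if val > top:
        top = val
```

Maximum of [11, 18, 24, 1, 13, 7, 3]
`top` takes the values: 11 → 18 → 24

Answer: 24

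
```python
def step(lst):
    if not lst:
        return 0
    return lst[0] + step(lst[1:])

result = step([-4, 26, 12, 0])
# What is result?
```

(-4) + 26 + 12 + 0 + 0 = 34

Answer: 34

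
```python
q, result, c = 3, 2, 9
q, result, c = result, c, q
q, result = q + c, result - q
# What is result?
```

Trace:
`q, result, c = 3, 2, 9` → q = 3; result = 2; c = 9
`q, result, c = result, c, q` → q = 2; result = 9; c = 3
`q, result = q + c, result - q` → q = 5; result = 7
So result = 7

Answer: 7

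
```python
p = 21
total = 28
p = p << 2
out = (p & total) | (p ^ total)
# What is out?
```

Trace:
`p = 21` → p = 21
`total = 28` → total = 28
`p = p << 2` → p = 84
`out = (p & total) | (p ^ total)` → out = 92
So out = 92

Answer: 92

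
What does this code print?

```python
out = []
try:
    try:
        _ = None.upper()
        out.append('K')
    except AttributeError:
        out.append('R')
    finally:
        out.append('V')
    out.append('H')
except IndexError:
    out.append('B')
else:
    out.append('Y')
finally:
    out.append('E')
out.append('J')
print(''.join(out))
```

Execution trace: 'R' (inner except AttributeError) → 'V' (inner finally) → 'H' (try body, no exception) → 'Y' (else) → 'E' (finally) → 'J' (after the try/except). Output: RVHYEJ

Answer: RVHYEJ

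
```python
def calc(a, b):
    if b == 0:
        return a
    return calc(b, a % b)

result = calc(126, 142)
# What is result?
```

calc(126, 142) -> calc(142, 126) -> calc(126, 16) -> calc(16, 14) -> calc(14, 2) -> calc(2, 0) -> 2

Answer: 2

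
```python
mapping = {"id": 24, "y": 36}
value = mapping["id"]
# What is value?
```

Trace:
`mapping = {"id": 24, "y": 36}` → mapping = {'id': 24, 'y': 36}
`value = mapping["id"]` → value = 24
So value = 24

Answer: 24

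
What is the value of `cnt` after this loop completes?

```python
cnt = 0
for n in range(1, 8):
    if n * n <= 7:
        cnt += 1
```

Count numbers where n² ≤ 7
`cnt` takes the values: 0 → 1 → 2

Answer: 2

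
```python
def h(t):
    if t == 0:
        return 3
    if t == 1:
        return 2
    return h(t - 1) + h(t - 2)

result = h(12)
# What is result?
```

Build up from base cases: h(0)=3, h(1)=2, h(2)=5, h(3)=7, h(4)=12, h(5)=19, h(6)=31, ..., h(12)=555

Answer: 555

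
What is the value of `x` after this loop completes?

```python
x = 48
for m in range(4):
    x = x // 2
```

Halve 4 times: 48 // 2^4 = 3
`x` takes the values: 48 → 24 → 12 → 6 → 3

Answer: 3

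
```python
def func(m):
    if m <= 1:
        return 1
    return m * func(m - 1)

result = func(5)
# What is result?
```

func(5) = 5 * 4 * 3 * 2 * 1 = 120

Answer: 120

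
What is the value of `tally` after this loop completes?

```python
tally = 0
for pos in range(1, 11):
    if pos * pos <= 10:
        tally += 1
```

Count numbers where pos² ≤ 10
`tally` takes the values: 0 → 1 → 2 → 3

Answer: 3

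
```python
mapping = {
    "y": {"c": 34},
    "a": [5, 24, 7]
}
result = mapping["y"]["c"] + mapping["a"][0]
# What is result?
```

Trace:
`mapping = { ...` → mapping = {'y': {'c': 34}, 'a': [5, 24, 7]}
`result = mapping["y"]["c"] + mapping["a"][0]` → result = 39
So result = 39

Answer: 39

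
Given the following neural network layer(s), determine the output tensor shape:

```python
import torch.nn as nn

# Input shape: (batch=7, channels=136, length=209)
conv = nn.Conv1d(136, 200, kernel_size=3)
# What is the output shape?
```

Input: (7, 136, 209) -> Output: (7, 200, 207)

Answer: (7, 200, 207)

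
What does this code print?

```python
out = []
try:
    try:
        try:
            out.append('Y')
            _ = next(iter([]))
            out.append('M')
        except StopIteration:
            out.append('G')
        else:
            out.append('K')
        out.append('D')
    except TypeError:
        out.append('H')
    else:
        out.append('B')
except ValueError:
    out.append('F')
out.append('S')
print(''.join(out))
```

Execution trace: 'Y' (inner try body) → 'G' (inner except StopIteration) → 'D' (try body, no exception) → 'B' (else) → 'S' (after the try/except). Output: YGDBS

Answer: YGDBS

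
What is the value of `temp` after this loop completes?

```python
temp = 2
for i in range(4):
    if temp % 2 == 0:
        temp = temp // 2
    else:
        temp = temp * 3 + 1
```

Collatz-style transformation from 2
`temp` takes the values: 2 → 1 → 4 → 2 → 1

Answer: 1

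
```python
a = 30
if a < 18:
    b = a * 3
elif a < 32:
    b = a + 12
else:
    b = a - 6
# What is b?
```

Trace:
`a = 30` → a = 30
`if a < 18: ...` → a < 18 is False, a < 32 is True → b = 42
So b = 42

Answer: 42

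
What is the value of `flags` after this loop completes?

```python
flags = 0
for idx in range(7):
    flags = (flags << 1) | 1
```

Build 7 consecutive 1-bits: 0b1111111
`flags` takes the values: 0 → 1 → 3 → 7 → 15 → 31 → 63 → 127

Answer: 127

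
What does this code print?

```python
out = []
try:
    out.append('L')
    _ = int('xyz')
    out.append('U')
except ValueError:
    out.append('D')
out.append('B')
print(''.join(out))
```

Execution trace: 'L' (try body) → 'D' (except ValueError) → 'B' (after the try/except). Output: LDB

Answer: LDB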